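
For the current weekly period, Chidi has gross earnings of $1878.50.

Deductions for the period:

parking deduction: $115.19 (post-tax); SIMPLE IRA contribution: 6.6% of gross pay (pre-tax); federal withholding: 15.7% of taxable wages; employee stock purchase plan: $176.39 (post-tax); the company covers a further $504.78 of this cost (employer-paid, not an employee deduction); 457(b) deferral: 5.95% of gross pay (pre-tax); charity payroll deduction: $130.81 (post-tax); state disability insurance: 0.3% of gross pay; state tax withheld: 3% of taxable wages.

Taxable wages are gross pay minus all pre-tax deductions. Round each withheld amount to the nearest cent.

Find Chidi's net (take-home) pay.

457(b) deferral: $1878.50 × 0.0595 = $111.77
SIMPLE IRA contribution: $1878.50 × 0.066 = $123.98
Pre-tax total = $111.77 + $123.98 = $235.75
Taxable wages = $1878.50 − $235.75 = $1642.75
Federal withholding: $1642.75 × 0.157 = $257.91
State tax withheld: $1642.75 × 0.03 = $49.28
State disability insurance: $1878.50 × 0.003 = $5.64
Parking deduction: $115.19
Charity payroll deduction: $130.81
Employee stock purchase plan: $176.39
(Employer's $504.78 toward employee stock purchase plan is not withheld from the employee.)
Total deductions = $111.77 + $123.98 + $257.91 + $49.28 + $5.64 + $115.19 + $130.81 + $176.39 = $970.97
Net pay = $1878.50 − $970.97 = $907.53

$907.53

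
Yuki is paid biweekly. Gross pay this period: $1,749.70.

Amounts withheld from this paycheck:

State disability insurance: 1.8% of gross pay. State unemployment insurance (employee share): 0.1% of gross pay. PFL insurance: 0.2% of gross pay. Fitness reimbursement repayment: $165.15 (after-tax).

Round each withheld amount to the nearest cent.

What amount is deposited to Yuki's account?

$1,547.81

State disability insurance: $1,749.70 × 0.018 = $31.49
PFL insurance: $1,749.70 × 0.002 = $3.50
State unemployment insurance (employee share): $1,749.70 × 0.001 = $1.75
Fitness reimbursement repayment: $165.15
Total deductions = $31.49 + $3.50 + $1.75 + $165.15 = $201.89
Net pay = $1,749.70 − $201.89 = $1,547.81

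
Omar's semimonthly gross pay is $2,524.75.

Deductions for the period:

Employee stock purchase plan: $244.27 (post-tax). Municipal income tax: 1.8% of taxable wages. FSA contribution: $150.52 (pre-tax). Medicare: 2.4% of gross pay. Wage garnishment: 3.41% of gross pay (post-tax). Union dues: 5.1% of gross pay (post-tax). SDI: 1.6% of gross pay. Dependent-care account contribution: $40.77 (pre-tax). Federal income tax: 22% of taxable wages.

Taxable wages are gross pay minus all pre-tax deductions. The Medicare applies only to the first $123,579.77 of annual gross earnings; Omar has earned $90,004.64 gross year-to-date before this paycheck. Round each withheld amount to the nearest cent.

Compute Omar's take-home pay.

$1,217.99

FSA contribution: $150.52
Dependent-care account contribution: $40.77
Pre-tax total = $150.52 + $40.77 = $191.29
Taxable wages = $2,524.75 − $191.29 = $2,333.46
Municipal income tax: $2,333.46 × 0.018 = $42.00
Federal income tax: $2,333.46 × 0.22 = $513.36
Medicare: cap not yet reached, full $2,524.75 is subject → $2,524.75 × 0.024 = $60.59
SDI: $2,524.75 × 0.016 = $40.40
Employee stock purchase plan: $244.27
Wage garnishment: $2,524.75 × 0.0341 = $86.09
Union dues: $2,524.75 × 0.051 = $128.76
Total deductions = $150.52 + $40.77 + $42.00 + $513.36 + $60.59 + $40.40 + $244.27 + $86.09 + $128.76 = $1,306.76
Net pay = $2,524.75 − $1,306.76 = $1,217.99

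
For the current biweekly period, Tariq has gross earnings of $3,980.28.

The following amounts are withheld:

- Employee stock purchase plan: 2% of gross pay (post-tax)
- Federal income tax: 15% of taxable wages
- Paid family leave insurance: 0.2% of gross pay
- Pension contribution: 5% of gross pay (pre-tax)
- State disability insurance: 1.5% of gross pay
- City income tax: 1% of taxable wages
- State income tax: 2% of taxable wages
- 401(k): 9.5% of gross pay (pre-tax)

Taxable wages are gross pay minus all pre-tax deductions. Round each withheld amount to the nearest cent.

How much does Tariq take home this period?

$2,643.31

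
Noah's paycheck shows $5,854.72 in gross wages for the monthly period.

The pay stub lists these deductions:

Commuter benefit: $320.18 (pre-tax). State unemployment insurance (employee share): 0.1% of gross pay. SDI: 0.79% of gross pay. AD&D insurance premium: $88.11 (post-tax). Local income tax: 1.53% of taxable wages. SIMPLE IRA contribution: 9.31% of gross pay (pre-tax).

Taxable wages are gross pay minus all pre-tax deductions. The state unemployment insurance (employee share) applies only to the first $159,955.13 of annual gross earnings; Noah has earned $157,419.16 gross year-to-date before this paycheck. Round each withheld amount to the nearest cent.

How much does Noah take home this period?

$4,776.23

Commuter benefit: $320.18
SIMPLE IRA contribution: $5,854.72 × 0.0931 = $545.07
Pre-tax total = $320.18 + $545.07 = $865.25
Taxable wages = $5,854.72 − $865.25 = $4,989.47
Local income tax: $4,989.47 × 0.0153 = $76.34
State unemployment insurance (employee share): only $159,955.13 − $157,419.16 = $2,535.97 of this check is subject → $2,535.97 × 0.001 = $2.54
SDI: $5,854.72 × 0.0079 = $46.25
AD&D insurance premium: $88.11
Total deductions = $320.18 + $545.07 + $76.34 + $2.54 + $46.25 + $88.11 = $1,078.49
Net pay = $5,854.72 − $1,078.49 = $4,776.23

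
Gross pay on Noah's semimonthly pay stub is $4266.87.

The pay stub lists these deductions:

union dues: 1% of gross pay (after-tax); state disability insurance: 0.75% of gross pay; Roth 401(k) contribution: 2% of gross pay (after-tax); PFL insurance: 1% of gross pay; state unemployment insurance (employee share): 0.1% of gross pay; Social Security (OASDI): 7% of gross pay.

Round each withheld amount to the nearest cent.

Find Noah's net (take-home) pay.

PFL insurance: $4266.87 × 0.01 = $42.67
Social Security (OASDI): $4266.87 × 0.07 = $298.68
State unemployment insurance (employee share): $4266.87 × 0.001 = $4.27
State disability insurance: $4266.87 × 0.0075 = $32.00
Union dues: $4266.87 × 0.01 = $42.67
Roth 401(k) contribution: $4266.87 × 0.02 = $85.34
Total deductions = $42.67 + $298.68 + $4.27 + $32.00 + $42.67 + $85.34 = $505.63
Net pay = $4266.87 − $505.63 = $3761.24

$3761.24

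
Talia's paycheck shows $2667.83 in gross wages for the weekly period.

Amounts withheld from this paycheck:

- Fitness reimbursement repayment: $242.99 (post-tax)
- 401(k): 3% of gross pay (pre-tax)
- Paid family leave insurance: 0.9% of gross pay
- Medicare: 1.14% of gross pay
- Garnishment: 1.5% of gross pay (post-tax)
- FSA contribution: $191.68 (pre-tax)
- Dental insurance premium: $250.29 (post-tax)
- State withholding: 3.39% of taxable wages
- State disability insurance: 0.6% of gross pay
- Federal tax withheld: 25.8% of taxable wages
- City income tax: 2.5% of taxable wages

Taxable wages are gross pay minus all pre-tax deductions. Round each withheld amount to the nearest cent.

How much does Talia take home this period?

$1033.06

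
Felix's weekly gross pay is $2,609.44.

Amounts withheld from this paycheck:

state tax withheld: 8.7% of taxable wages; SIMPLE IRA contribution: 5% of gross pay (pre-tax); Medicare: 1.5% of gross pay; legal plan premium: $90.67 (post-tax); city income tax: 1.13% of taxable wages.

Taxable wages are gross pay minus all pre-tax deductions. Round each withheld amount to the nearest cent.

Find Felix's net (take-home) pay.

SIMPLE IRA contribution: $2,609.44 × 0.05 = $130.47
Taxable wages = $2,609.44 − $130.47 = $2,478.97
State tax withheld: $2,478.97 × 0.087 = $215.67
City income tax: $2,478.97 × 0.0113 = $28.01
Medicare: $2,609.44 × 0.015 = $39.14
Legal plan premium: $90.67
Total deductions = $130.47 + $215.67 + $28.01 + $39.14 + $90.67 = $503.96
Net pay = $2,609.44 − $503.96 = $2,105.48

$2,105.48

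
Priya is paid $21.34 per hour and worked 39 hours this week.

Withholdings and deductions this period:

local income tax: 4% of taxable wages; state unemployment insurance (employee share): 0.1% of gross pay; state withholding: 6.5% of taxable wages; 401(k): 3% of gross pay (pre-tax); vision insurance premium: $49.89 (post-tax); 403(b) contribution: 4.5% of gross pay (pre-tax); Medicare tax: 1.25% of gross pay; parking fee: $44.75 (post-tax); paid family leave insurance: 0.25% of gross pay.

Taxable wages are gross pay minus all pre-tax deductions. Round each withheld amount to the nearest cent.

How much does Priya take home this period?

$581.06

Gross pay: 39 × $21.34 = $832.26
403(b) contribution: $832.26 × 0.045 = $37.45
401(k): $832.26 × 0.03 = $24.97
Pre-tax total = $37.45 + $24.97 = $62.42
Taxable wages = $832.26 − $62.42 = $769.84
Local income tax: $769.84 × 0.04 = $30.79
State withholding: $769.84 × 0.065 = $50.04
Medicare tax: $832.26 × 0.0125 = $10.40
Paid family leave insurance: $832.26 × 0.0025 = $2.08
State unemployment insurance (employee share): $832.26 × 0.001 = $0.83
Vision insurance premium: $49.89
Parking fee: $44.75
Total deductions = $37.45 + $24.97 + $30.79 + $50.04 + $10.40 + $2.08 + $0.83 + $49.89 + $44.75 = $251.20
Net pay = $832.26 − $251.20 = $581.06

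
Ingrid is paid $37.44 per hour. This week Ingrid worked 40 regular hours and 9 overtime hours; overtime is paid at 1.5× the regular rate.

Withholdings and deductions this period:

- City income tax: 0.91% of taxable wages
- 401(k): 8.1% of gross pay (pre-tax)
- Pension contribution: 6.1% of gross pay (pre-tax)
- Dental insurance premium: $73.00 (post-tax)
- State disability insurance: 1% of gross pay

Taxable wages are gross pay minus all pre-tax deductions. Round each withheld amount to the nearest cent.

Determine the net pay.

Regular pay: 40 × $37.44 = $1497.60
Overtime pay: 9 × $37.44 × 1.5 = $505.44
Gross pay = $1497.60 + $505.44 = $2003.04
401(k): $2003.04 × 0.081 = $162.25
Pension contribution: $2003.04 × 0.061 = $122.19
Pre-tax total = $162.25 + $122.19 = $284.44
Taxable wages = $2003.04 − $284.44 = $1718.60
City income tax: $1718.60 × 0.0091 = $15.64
State disability insurance: $2003.04 × 0.01 = $20.03
Dental insurance premium: $73.00
Total deductions = $162.25 + $122.19 + $15.64 + $20.03 + $73.00 = $393.11
Net pay = $2003.04 − $393.11 = $1609.93

$1609.93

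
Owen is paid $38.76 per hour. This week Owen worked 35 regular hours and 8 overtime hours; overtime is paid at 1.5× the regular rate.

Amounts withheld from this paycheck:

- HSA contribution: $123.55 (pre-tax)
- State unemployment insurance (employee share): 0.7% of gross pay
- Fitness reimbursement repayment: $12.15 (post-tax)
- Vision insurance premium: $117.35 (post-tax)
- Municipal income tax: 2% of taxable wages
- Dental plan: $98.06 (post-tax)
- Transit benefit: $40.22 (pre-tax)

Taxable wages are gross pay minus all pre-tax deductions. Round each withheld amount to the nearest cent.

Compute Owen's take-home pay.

$1384.48

Regular pay: 35 × $38.76 = $1356.60
Overtime pay: 8 × $38.76 × 1.5 = $465.12
Gross pay = $1356.60 + $465.12 = $1821.72
HSA contribution: $123.55
Transit benefit: $40.22
Pre-tax total = $123.55 + $40.22 = $163.77
Taxable wages = $1821.72 − $163.77 = $1657.95
Municipal income tax: $1657.95 × 0.02 = $33.16
State unemployment insurance (employee share): $1821.72 × 0.007 = $12.75
Fitness reimbursement repayment: $12.15
Vision insurance premium: $117.35
Dental plan: $98.06
Total deductions = $123.55 + $40.22 + $33.16 + $12.75 + $12.15 + $117.35 + $98.06 = $437.24
Net pay = $1821.72 − $437.24 = $1384.48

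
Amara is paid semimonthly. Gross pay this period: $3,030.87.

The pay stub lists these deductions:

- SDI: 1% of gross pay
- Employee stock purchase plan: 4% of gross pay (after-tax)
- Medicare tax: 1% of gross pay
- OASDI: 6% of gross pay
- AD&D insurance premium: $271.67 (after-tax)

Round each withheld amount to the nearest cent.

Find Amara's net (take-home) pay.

$2,395.50

Medicare tax: $3,030.87 × 0.01 = $30.31
OASDI: $3,030.87 × 0.06 = $181.85
SDI: $3,030.87 × 0.01 = $30.31
AD&D insurance premium: $271.67
Employee stock purchase plan: $3,030.87 × 0.04 = $121.23
Total deductions = $30.31 + $181.85 + $30.31 + $271.67 + $121.23 = $635.37
Net pay = $3,030.87 − $635.37 = $2,395.50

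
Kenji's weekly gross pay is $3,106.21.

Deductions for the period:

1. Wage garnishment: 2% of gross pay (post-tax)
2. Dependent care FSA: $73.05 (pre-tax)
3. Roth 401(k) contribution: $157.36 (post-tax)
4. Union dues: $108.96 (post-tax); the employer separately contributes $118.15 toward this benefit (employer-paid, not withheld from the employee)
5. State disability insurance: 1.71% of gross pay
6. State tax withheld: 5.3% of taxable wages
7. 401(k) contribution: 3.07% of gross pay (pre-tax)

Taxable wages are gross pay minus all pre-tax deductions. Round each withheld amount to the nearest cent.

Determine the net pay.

401(k) contribution: $3,106.21 × 0.0307 = $95.36
Dependent care FSA: $73.05
Pre-tax total = $95.36 + $73.05 = $168.41
Taxable wages = $3,106.21 − $168.41 = $2,937.80
State tax withheld: $2,937.80 × 0.053 = $155.70
State disability insurance: $3,106.21 × 0.0171 = $53.12
Wage garnishment: $3,106.21 × 0.02 = $62.12
Roth 401(k) contribution: $157.36
Union dues: $108.96
(Employer's $118.15 toward union dues is not withheld from the employee.)
Total deductions = $95.36 + $73.05 + $155.70 + $53.12 + $62.12 + $157.36 + $108.96 = $705.67
Net pay = $3,106.21 − $705.67 = $2,400.54

$2,400.54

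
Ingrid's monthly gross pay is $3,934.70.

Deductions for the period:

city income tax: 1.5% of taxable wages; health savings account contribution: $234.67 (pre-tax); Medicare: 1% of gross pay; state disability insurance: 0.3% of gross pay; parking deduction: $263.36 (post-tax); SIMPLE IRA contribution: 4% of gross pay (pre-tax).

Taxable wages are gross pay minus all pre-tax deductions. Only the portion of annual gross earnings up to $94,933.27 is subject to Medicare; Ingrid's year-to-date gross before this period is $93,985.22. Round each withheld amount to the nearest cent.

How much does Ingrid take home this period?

$3,204.86

SIMPLE IRA contribution: $3,934.70 × 0.04 = $157.39
Health savings account contribution: $234.67
Pre-tax total = $157.39 + $234.67 = $392.06
Taxable wages = $3,934.70 − $392.06 = $3,542.64
City income tax: $3,542.64 × 0.015 = $53.14
State disability insurance: $3,934.70 × 0.003 = $11.80
Medicare: only $94,933.27 − $93,985.22 = $948.05 of this check is subject → $948.05 × 0.01 = $9.48
Parking deduction: $263.36
Total deductions = $157.39 + $234.67 + $53.14 + $11.80 + $9.48 + $263.36 = $729.84
Net pay = $3,934.70 − $729.84 = $3,204.86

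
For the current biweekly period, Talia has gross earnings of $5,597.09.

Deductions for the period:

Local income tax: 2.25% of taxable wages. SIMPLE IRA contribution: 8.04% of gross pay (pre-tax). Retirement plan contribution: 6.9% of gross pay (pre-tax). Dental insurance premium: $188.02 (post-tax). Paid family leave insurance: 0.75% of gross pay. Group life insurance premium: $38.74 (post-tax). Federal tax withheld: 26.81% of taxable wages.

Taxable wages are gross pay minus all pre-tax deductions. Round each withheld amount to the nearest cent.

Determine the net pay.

Retirement plan contribution: $5,597.09 × 0.069 = $386.20
SIMPLE IRA contribution: $5,597.09 × 0.0804 = $450.01
Pre-tax total = $386.20 + $450.01 = $836.21
Taxable wages = $5,597.09 − $836.21 = $4,760.88
Federal tax withheld: $4,760.88 × 0.2681 = $1,276.39
Local income tax: $4,760.88 × 0.0225 = $107.12
Paid family leave insurance: $5,597.09 × 0.0075 = $41.98
Group life insurance premium: $38.74
Dental insurance premium: $188.02
Total deductions = $386.20 + $450.01 + $1,276.39 + $107.12 + $41.98 + $38.74 + $188.02 = $2,488.46
Net pay = $5,597.09 − $2,488.46 = $3,108.63

$3,108.63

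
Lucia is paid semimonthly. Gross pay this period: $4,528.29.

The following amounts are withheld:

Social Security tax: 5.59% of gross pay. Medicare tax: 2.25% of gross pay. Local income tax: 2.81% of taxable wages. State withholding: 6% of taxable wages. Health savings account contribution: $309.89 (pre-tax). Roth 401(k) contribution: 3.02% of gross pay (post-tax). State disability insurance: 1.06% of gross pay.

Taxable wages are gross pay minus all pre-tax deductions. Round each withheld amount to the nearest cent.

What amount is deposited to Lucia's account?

$3,306.99

Health savings account contribution: $309.89
Taxable wages = $4,528.29 − $309.89 = $4,218.40
Local income tax: $4,218.40 × 0.0281 = $118.54
State withholding: $4,218.40 × 0.06 = $253.10
Social Security tax: $4,528.29 × 0.0559 = $253.13
State disability insurance: $4,528.29 × 0.0106 = $48.00
Medicare tax: $4,528.29 × 0.0225 = $101.89
Roth 401(k) contribution: $4,528.29 × 0.0302 = $136.75
Total deductions = $309.89 + $118.54 + $253.10 + $253.13 + $48.00 + $101.89 + $136.75 = $1,221.30
Net pay = $4,528.29 − $1,221.30 = $3,306.99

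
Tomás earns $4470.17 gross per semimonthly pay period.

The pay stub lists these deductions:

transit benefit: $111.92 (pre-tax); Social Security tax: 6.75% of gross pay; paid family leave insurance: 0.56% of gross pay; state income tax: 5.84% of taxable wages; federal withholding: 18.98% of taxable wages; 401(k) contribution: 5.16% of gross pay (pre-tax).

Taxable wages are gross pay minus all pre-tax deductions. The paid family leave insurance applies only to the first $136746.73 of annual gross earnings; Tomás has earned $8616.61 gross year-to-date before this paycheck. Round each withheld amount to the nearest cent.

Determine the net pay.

$2776.35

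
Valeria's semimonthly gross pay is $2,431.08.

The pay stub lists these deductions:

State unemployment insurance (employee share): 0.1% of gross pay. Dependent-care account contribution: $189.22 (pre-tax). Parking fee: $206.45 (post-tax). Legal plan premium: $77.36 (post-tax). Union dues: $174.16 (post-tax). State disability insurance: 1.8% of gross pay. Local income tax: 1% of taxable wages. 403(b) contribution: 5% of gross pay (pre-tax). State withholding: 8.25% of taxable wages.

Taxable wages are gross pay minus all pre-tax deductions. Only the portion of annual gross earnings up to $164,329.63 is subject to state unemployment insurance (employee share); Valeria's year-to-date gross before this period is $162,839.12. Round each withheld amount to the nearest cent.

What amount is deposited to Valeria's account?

$1,420.96

403(b) contribution: $2,431.08 × 0.05 = $121.55
Dependent-care account contribution: $189.22
Pre-tax total = $121.55 + $189.22 = $310.77
Taxable wages = $2,431.08 − $310.77 = $2,120.31
Local income tax: $2,120.31 × 0.01 = $21.20
State withholding: $2,120.31 × 0.0825 = $174.93
State disability insurance: $2,431.08 × 0.018 = $43.76
State unemployment insurance (employee share): only $164,329.63 − $162,839.12 = $1,490.51 of this check is subject → $1,490.51 × 0.001 = $1.49
Parking fee: $206.45
Legal plan premium: $77.36
Union dues: $174.16
Total deductions = $121.55 + $189.22 + $21.20 + $174.93 + $43.76 + $1.49 + $206.45 + $77.36 + $174.16 = $1,010.12
Net pay = $2,431.08 − $1,010.12 = $1,420.96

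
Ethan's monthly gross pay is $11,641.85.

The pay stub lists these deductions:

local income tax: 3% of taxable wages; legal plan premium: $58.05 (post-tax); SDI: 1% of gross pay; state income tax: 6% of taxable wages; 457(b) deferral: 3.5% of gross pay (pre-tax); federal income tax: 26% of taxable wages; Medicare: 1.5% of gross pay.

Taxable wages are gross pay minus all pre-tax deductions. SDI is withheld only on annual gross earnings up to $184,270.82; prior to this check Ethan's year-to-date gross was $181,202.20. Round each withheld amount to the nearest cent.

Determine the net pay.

$7,038.99

457(b) deferral: $11,641.85 × 0.035 = $407.46
Taxable wages = $11,641.85 − $407.46 = $11,234.39
State income tax: $11,234.39 × 0.06 = $674.06
Federal income tax: $11,234.39 × 0.26 = $2,920.94
Local income tax: $11,234.39 × 0.03 = $337.03
Medicare: $11,641.85 × 0.015 = $174.63
SDI: only $184,270.82 − $181,202.20 = $3,068.62 of this check is subject → $3,068.62 × 0.01 = $30.69
Legal plan premium: $58.05
Total deductions = $407.46 + $674.06 + $2,920.94 + $337.03 + $174.63 + $30.69 + $58.05 = $4,602.86
Net pay = $11,641.85 − $4,602.86 = $7,038.99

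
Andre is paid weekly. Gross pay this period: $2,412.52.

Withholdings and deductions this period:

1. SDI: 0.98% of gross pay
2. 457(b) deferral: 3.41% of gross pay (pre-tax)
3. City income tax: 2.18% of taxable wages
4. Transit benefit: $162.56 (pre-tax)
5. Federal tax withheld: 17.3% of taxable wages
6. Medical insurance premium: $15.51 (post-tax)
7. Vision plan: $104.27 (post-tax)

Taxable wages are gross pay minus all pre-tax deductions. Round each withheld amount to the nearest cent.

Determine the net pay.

457(b) deferral: $2,412.52 × 0.0341 = $82.27
Transit benefit: $162.56
Pre-tax total = $82.27 + $162.56 = $244.83
Taxable wages = $2,412.52 − $244.83 = $2,167.69
Federal tax withheld: $2,167.69 × 0.173 = $375.01
City income tax: $2,167.69 × 0.0218 = $47.26
SDI: $2,412.52 × 0.0098 = $23.64
Medical insurance premium: $15.51
Vision plan: $104.27
Total deductions = $82.27 + $162.56 + $375.01 + $47.26 + $23.64 + $15.51 + $104.27 = $810.52
Net pay = $2,412.52 − $810.52 = $1,602.00

$1,602.00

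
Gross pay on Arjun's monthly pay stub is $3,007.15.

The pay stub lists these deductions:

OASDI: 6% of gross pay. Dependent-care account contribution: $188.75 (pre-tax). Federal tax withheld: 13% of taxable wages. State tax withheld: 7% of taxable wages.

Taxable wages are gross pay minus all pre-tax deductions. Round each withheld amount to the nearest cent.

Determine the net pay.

Dependent-care account contribution: $188.75
Taxable wages = $3,007.15 − $188.75 = $2,818.40
Federal tax withheld: $2,818.40 × 0.13 = $366.39
State tax withheld: $2,818.40 × 0.07 = $197.29
OASDI: $3,007.15 × 0.06 = $180.43
Total deductions = $188.75 + $366.39 + $197.29 + $180.43 = $932.86
Net pay = $3,007.15 − $932.86 = $2,074.29

$2,074.29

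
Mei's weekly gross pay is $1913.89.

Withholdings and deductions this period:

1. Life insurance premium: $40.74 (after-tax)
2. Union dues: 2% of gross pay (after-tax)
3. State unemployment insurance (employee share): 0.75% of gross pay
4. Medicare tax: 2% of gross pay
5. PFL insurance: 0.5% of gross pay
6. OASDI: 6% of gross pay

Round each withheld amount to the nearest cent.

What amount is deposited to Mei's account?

$1657.84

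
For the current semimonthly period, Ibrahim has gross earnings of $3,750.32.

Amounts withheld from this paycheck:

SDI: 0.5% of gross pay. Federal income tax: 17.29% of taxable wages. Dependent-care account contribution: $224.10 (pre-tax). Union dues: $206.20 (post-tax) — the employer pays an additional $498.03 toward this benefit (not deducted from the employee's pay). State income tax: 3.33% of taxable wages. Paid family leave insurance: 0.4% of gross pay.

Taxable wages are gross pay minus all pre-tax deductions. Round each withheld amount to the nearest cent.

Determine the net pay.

$2,559.17

Dependent-care account contribution: $224.10
Taxable wages = $3,750.32 − $224.10 = $3,526.22
State income tax: $3,526.22 × 0.0333 = $117.42
Federal income tax: $3,526.22 × 0.1729 = $609.68
Paid family leave insurance: $3,750.32 × 0.004 = $15.00
SDI: $3,750.32 × 0.005 = $18.75
Union dues: $206.20
(Employer's $498.03 toward union dues is not withheld from the employee.)
Total deductions = $224.10 + $117.42 + $609.68 + $15.00 + $18.75 + $206.20 = $1,191.15
Net pay = $3,750.32 − $1,191.15 = $2,559.17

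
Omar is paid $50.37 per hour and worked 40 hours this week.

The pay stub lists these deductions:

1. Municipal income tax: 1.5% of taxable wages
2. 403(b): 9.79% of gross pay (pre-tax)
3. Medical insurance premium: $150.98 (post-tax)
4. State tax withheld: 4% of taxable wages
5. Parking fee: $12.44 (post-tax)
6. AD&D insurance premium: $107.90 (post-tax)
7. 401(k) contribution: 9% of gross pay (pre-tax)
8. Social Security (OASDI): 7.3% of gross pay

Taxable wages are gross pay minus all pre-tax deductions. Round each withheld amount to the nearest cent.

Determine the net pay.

Gross pay: 40 × $50.37 = $2,014.80
401(k) contribution: $2,014.80 × 0.09 = $181.33
403(b): $2,014.80 × 0.0979 = $197.25
Pre-tax total = $181.33 + $197.25 = $378.58
Taxable wages = $2,014.80 − $378.58 = $1,636.22
State tax withheld: $1,636.22 × 0.04 = $65.45
Municipal income tax: $1,636.22 × 0.015 = $24.54
Social Security (OASDI): $2,014.80 × 0.073 = $147.08
Parking fee: $12.44
Medical insurance premium: $150.98
AD&D insurance premium: $107.90
Total deductions = $181.33 + $197.25 + $65.45 + $24.54 + $147.08 + $12.44 + $150.98 + $107.90 = $886.97
Net pay = $2,014.80 − $886.97 = $1,127.83

$1,127.83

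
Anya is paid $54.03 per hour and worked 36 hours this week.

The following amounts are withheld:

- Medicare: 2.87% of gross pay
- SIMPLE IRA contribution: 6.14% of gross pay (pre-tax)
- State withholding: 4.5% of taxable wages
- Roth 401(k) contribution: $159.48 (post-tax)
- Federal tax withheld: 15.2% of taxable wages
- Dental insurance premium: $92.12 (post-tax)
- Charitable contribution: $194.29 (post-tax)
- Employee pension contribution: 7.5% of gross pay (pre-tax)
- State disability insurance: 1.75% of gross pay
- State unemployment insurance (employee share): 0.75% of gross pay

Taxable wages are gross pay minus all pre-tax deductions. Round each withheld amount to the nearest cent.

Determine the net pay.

Gross pay: 36 × $54.03 = $1,945.08
SIMPLE IRA contribution: $1,945.08 × 0.0614 = $119.43
Employee pension contribution: $1,945.08 × 0.075 = $145.88
Pre-tax total = $119.43 + $145.88 = $265.31
Taxable wages = $1,945.08 − $265.31 = $1,679.77
State withholding: $1,679.77 × 0.045 = $75.59
Federal tax withheld: $1,679.77 × 0.152 = $255.33
State disability insurance: $1,945.08 × 0.0175 = $34.04
Medicare: $1,945.08 × 0.0287 = $55.82
State unemployment insurance (employee share): $1,945.08 × 0.0075 = $14.59
Dental insurance premium: $92.12
Roth 401(k) contribution: $159.48
Charitable contribution: $194.29
Total deductions = $119.43 + $145.88 + $75.59 + $255.33 + $34.04 + $55.82 + $14.59 + $92.12 + $159.48 + $194.29 = $1,146.57
Net pay = $1,945.08 − $1,146.57 = $798.51

$798.51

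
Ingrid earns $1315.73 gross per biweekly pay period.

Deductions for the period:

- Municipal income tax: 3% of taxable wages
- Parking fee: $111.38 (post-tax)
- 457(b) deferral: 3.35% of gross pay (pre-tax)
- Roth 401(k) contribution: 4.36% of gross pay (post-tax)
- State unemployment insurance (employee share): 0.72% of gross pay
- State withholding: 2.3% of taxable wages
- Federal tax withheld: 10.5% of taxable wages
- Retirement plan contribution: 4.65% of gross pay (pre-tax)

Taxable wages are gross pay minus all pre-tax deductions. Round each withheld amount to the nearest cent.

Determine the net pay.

Retirement plan contribution: $1315.73 × 0.0465 = $61.18
457(b) deferral: $1315.73 × 0.0335 = $44.08
Pre-tax total = $61.18 + $44.08 = $105.26
Taxable wages = $1315.73 − $105.26 = $1210.47
State withholding: $1210.47 × 0.023 = $27.84
Federal tax withheld: $1210.47 × 0.105 = $127.10
Municipal income tax: $1210.47 × 0.03 = $36.31
State unemployment insurance (employee share): $1315.73 × 0.0072 = $9.47
Roth 401(k) contribution: $1315.73 × 0.0436 = $57.37
Parking fee: $111.38
Total deductions = $61.18 + $44.08 + $27.84 + $127.10 + $36.31 + $9.47 + $57.37 + $111.38 = $474.73
Net pay = $1315.73 − $474.73 = $841.00

$841.00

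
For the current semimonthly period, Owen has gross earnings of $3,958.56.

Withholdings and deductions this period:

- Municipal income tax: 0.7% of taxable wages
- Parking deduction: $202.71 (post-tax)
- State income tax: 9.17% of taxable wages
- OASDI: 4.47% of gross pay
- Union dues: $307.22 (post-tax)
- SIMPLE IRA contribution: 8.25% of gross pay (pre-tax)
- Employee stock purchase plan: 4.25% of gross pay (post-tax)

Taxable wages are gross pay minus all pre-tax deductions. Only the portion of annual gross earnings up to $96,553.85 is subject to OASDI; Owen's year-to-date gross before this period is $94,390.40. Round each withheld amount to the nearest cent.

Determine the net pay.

SIMPLE IRA contribution: $3,958.56 × 0.0825 = $326.58
Taxable wages = $3,958.56 − $326.58 = $3,631.98
Municipal income tax: $3,631.98 × 0.007 = $25.42
State income tax: $3,631.98 × 0.0917 = $333.05
OASDI: only $96,553.85 − $94,390.40 = $2,163.45 of this check is subject → $2,163.45 × 0.0447 = $96.71
Union dues: $307.22
Parking deduction: $202.71
Employee stock purchase plan: $3,958.56 × 0.0425 = $168.24
Total deductions = $326.58 + $25.42 + $333.05 + $96.71 + $307.22 + $202.71 + $168.24 = $1,459.93
Net pay = $3,958.56 − $1,459.93 = $2,498.63

$2,498.63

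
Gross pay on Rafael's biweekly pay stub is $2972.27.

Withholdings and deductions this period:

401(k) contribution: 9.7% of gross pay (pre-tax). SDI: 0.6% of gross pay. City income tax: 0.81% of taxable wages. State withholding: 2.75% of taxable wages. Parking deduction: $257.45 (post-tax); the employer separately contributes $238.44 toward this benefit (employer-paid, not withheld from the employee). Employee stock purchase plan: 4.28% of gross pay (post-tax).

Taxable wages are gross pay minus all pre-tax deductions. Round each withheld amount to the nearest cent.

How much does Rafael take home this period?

$2185.92

401(k) contribution: $2972.27 × 0.097 = $288.31
Taxable wages = $2972.27 − $288.31 = $2683.96
City income tax: $2683.96 × 0.0081 = $21.74
State withholding: $2683.96 × 0.0275 = $73.81
SDI: $2972.27 × 0.006 = $17.83
Parking deduction: $257.45
Employee stock purchase plan: $2972.27 × 0.0428 = $127.21
(Employer's $238.44 toward parking deduction is not withheld from the employee.)
Total deductions = $288.31 + $21.74 + $73.81 + $17.83 + $257.45 + $127.21 = $786.35
Net pay = $2972.27 − $786.35 = $2185.92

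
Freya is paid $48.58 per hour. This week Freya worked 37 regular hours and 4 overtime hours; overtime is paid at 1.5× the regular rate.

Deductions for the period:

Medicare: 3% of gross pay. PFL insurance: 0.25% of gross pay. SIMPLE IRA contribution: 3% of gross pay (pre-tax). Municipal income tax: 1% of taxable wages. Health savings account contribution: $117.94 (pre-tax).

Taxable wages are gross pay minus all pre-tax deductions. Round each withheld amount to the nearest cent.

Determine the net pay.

$1821.36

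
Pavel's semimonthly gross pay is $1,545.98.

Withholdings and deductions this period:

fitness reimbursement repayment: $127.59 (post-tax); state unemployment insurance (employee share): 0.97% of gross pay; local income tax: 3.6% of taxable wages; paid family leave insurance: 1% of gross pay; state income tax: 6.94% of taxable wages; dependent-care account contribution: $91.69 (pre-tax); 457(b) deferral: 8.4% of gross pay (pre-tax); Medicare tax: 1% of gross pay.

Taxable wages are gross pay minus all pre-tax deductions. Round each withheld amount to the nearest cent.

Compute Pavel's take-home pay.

457(b) deferral: $1,545.98 × 0.084 = $129.86
Dependent-care account contribution: $91.69
Pre-tax total = $129.86 + $91.69 = $221.55
Taxable wages = $1,545.98 − $221.55 = $1,324.43
State income tax: $1,324.43 × 0.0694 = $91.92
Local income tax: $1,324.43 × 0.036 = $47.68
Medicare tax: $1,545.98 × 0.01 = $15.46
State unemployment insurance (employee share): $1,545.98 × 0.0097 = $15.00
Paid family leave insurance: $1,545.98 × 0.01 = $15.46
Fitness reimbursement repayment: $127.59
Total deductions = $129.86 + $91.69 + $91.92 + $47.68 + $15.46 + $15.00 + $15.46 + $127.59 = $534.66
Net pay = $1,545.98 − $534.66 = $1,011.32

$1,011.32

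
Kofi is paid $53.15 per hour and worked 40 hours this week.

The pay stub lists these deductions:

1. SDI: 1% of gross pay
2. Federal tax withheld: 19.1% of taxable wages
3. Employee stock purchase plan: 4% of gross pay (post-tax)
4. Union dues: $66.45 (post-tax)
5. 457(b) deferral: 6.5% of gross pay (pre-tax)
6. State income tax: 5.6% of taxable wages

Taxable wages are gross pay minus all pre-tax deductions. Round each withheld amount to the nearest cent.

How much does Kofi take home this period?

Gross pay: 40 × $53.15 = $2,126.00
457(b) deferral: $2,126.00 × 0.065 = $138.19
Taxable wages = $2,126.00 − $138.19 = $1,987.81
Federal tax withheld: $1,987.81 × 0.191 = $379.67
State income tax: $1,987.81 × 0.056 = $111.32
SDI: $2,126.00 × 0.01 = $21.26
Union dues: $66.45
Employee stock purchase plan: $2,126.00 × 0.04 = $85.04
Total deductions = $138.19 + $379.67 + $111.32 + $21.26 + $66.45 + $85.04 = $801.93
Net pay = $2,126.00 − $801.93 = $1,324.07

$1,324.07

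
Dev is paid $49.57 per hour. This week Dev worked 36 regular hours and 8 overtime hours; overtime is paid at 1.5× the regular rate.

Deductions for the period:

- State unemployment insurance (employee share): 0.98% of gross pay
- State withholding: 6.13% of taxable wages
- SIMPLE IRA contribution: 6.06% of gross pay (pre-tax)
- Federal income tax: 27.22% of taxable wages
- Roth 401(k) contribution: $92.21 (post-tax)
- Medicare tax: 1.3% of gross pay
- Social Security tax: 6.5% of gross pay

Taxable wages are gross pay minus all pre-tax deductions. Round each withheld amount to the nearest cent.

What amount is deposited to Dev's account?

$1,188.62

Regular pay: 36 × $49.57 = $1,784.52
Overtime pay: 8 × $49.57 × 1.5 = $594.84
Gross pay = $1,784.52 + $594.84 = $2,379.36
SIMPLE IRA contribution: $2,379.36 × 0.0606 = $144.19
Taxable wages = $2,379.36 − $144.19 = $2,235.17
State withholding: $2,235.17 × 0.0613 = $137.02
Federal income tax: $2,235.17 × 0.2722 = $608.41
Medicare tax: $2,379.36 × 0.013 = $30.93
Social Security tax: $2,379.36 × 0.065 = $154.66
State unemployment insurance (employee share): $2,379.36 × 0.0098 = $23.32
Roth 401(k) contribution: $92.21
Total deductions = $144.19 + $137.02 + $608.41 + $30.93 + $154.66 + $23.32 + $92.21 = $1,190.74
Net pay = $2,379.36 − $1,190.74 = $1,188.62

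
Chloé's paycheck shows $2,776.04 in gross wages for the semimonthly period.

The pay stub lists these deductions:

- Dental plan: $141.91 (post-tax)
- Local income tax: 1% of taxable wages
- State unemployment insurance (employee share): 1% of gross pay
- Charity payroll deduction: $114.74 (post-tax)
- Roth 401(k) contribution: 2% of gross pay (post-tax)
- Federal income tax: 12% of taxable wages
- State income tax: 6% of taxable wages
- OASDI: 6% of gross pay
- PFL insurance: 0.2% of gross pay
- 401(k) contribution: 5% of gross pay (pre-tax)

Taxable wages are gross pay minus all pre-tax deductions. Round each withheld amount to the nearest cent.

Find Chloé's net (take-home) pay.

401(k) contribution: $2,776.04 × 0.05 = $138.80
Taxable wages = $2,776.04 − $138.80 = $2,637.24
Local income tax: $2,637.24 × 0.01 = $26.37
State income tax: $2,637.24 × 0.06 = $158.23
Federal income tax: $2,637.24 × 0.12 = $316.47
OASDI: $2,776.04 × 0.06 = $166.56
PFL insurance: $2,776.04 × 0.002 = $5.55
State unemployment insurance (employee share): $2,776.04 × 0.01 = $27.76
Dental plan: $141.91
Roth 401(k) contribution: $2,776.04 × 0.02 = $55.52
Charity payroll deduction: $114.74
Total deductions = $138.80 + $26.37 + $158.23 + $316.47 + $166.56 + $5.55 + $27.76 + $141.91 + $55.52 + $114.74 = $1,151.91
Net pay = $2,776.04 − $1,151.91 = $1,624.13

$1,624.13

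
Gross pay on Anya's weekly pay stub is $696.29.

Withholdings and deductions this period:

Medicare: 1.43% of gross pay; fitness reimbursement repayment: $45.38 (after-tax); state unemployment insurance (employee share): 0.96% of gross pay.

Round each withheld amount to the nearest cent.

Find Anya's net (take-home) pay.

$634.27

Medicare: $696.29 × 0.0143 = $9.96
State unemployment insurance (employee share): $696.29 × 0.0096 = $6.68
Fitness reimbursement repayment: $45.38
Total deductions = $9.96 + $6.68 + $45.38 = $62.02
Net pay = $696.29 − $62.02 = $634.27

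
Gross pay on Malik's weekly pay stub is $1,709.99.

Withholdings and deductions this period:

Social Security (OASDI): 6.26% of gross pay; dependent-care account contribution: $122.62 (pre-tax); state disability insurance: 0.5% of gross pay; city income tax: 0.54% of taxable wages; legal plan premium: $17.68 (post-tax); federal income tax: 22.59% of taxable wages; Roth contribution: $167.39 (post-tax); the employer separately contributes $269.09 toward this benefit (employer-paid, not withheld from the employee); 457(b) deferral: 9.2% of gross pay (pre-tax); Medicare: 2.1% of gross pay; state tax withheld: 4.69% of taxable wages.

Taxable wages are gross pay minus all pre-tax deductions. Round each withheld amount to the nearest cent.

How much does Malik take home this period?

Dependent-care account contribution: $122.62
457(b) deferral: $1,709.99 × 0.092 = $157.32
Pre-tax total = $122.62 + $157.32 = $279.94
Taxable wages = $1,709.99 − $279.94 = $1,430.05
State tax withheld: $1,430.05 × 0.0469 = $67.07
Federal income tax: $1,430.05 × 0.2259 = $323.05
City income tax: $1,430.05 × 0.0054 = $7.72
State disability insurance: $1,709.99 × 0.005 = $8.55
Medicare: $1,709.99 × 0.021 = $35.91
Social Security (OASDI): $1,709.99 × 0.0626 = $107.05
Legal plan premium: $17.68
Roth contribution: $167.39
(Employer's $269.09 toward Roth contribution is not withheld from the employee.)
Total deductions = $122.62 + $157.32 + $67.07 + $323.05 + $7.72 + $8.55 + $35.91 + $107.05 + $17.68 + $167.39 = $1,014.36
Net pay = $1,709.99 − $1,014.36 = $695.63

$695.63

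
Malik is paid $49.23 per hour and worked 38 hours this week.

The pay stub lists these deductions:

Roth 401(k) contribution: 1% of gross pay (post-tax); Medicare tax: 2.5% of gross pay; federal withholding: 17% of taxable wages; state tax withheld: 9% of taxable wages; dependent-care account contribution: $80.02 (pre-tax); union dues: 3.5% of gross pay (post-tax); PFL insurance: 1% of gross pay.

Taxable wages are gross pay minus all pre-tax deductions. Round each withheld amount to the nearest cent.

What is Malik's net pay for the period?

$1,175.47

Gross pay: 38 × $49.23 = $1,870.74
Dependent-care account contribution: $80.02
Taxable wages = $1,870.74 − $80.02 = $1,790.72
Federal withholding: $1,790.72 × 0.17 = $304.42
State tax withheld: $1,790.72 × 0.09 = $161.16
Medicare tax: $1,870.74 × 0.025 = $46.77
PFL insurance: $1,870.74 × 0.01 = $18.71
Roth 401(k) contribution: $1,870.74 × 0.01 = $18.71
Union dues: $1,870.74 × 0.035 = $65.48
Total deductions = $80.02 + $304.42 + $161.16 + $46.77 + $18.71 + $18.71 + $65.48 = $695.27
Net pay = $1,870.74 − $695.27 = $1,175.47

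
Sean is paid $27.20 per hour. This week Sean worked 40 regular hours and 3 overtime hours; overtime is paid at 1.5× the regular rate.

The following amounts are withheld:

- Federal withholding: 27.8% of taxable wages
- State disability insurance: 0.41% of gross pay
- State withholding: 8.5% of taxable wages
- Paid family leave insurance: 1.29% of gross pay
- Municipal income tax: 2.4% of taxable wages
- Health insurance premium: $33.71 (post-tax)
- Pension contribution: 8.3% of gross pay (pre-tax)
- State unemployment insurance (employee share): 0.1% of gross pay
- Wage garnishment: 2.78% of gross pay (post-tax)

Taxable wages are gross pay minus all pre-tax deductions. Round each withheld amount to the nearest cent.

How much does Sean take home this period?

$591.26

Regular pay: 40 × $27.20 = $1088.00
Overtime pay: 3 × $27.20 × 1.5 = $122.40
Gross pay = $1088.00 + $122.40 = $1210.40
Pension contribution: $1210.40 × 0.083 = $100.46
Taxable wages = $1210.40 − $100.46 = $1109.94
State withholding: $1109.94 × 0.085 = $94.34
Federal withholding: $1109.94 × 0.278 = $308.56
Municipal income tax: $1109.94 × 0.024 = $26.64
Paid family leave insurance: $1210.40 × 0.0129 = $15.61
State unemployment insurance (employee share): $1210.40 × 0.001 = $1.21
State disability insurance: $1210.40 × 0.0041 = $4.96
Wage garnishment: $1210.40 × 0.0278 = $33.65
Health insurance premium: $33.71
Total deductions = $100.46 + $94.34 + $308.56 + $26.64 + $15.61 + $1.21 + $4.96 + $33.65 + $33.71 = $619.14
Net pay = $1210.40 − $619.14 = $591.26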